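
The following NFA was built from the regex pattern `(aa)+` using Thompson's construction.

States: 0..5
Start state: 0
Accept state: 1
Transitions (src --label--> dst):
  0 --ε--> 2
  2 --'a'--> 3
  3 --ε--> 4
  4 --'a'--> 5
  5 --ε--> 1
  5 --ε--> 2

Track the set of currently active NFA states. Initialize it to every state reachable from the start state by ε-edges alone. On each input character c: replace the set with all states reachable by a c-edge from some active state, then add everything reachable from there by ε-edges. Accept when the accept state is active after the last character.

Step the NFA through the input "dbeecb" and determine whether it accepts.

Answer: REJECT

Derivation:
S₀ = ε-closure({0}) = {0,2}
'd' @ 1: {}  — no active states
rest 'beecb' ignored (set empty)
after full input: {}  (accept=1 not in)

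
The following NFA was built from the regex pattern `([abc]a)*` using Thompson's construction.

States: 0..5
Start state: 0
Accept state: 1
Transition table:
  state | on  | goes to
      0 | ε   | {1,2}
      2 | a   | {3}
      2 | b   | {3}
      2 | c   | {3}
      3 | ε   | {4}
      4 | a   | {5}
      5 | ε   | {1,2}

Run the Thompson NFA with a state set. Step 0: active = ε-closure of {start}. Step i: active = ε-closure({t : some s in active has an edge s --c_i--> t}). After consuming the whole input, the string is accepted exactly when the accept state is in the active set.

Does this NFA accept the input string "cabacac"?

start: ε-closure({0}) = {0,1,2}
'c' @ 1: {3,4}
'a' @ 2: {1,2,5}  (accept∈set)
'b' @ 3: {3,4}
'a' @ 4: {1,2,5}  (accept∈set)
'c' @ 5: {3,4}
'a' @ 6: {1,2,5}  (accept∈set)
'c' @ 7: {3,4}
end set {3,4} — state 1 not in

Answer: REJECT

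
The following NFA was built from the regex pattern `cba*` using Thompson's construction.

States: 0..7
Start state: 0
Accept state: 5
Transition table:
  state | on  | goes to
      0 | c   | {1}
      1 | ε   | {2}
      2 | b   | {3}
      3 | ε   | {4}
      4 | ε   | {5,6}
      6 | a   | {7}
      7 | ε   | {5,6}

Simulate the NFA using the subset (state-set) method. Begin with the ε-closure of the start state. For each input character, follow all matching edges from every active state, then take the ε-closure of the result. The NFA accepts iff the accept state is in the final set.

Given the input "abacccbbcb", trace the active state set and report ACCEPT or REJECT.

Answer: REJECT

Trace:
S₀ = ε-closure({0}) = {0}
'a' @ 1: {}  — state set empty
rest 'bacccbbcb' ignored (set empty)
final: {}; accept 5 not in set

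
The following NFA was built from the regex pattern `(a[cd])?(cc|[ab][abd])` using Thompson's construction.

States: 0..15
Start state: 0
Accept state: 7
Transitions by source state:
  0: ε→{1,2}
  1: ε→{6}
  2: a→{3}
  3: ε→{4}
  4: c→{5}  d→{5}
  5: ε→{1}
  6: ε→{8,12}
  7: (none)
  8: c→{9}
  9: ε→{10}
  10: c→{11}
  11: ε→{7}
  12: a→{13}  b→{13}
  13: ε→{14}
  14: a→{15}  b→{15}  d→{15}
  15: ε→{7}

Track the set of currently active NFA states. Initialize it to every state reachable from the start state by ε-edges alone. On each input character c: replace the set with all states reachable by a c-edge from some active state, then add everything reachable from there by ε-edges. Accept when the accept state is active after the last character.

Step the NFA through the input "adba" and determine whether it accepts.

Answer: ACCEPT

Trace:
start: ε-closure({0}) = {0,1,2,6,8,12}
'a' @ 1: {3,4,13,14}
'd' @ 2: {1,5,6,7,8,12,15}  [accepting]
'b' @ 3: {13,14}
'a' @ 4: {7,15}  [accepting]
final: {7,15}; accept 7 in set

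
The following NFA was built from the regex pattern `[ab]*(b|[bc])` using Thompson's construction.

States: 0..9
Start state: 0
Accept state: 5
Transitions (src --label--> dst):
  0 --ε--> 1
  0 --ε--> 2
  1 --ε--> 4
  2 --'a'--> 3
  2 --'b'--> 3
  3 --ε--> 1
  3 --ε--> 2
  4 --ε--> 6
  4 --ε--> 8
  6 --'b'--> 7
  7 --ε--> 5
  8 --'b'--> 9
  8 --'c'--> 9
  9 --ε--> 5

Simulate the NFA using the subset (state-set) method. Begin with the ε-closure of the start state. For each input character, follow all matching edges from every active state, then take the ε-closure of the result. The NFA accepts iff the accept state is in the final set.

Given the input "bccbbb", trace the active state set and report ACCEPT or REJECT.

start: ε-closure({0}) = {0,1,2,4,6,8}
'b' @ 1: {1,2,3,4,5,6,7,8,9}  (accept∈set)
'c' @ 2: {5,9}  (accept∈set)
'c' @ 3: {}  — no active states
rest 'bbb' ignored (set empty)
end set {} — state 5 not in

Answer: REJECT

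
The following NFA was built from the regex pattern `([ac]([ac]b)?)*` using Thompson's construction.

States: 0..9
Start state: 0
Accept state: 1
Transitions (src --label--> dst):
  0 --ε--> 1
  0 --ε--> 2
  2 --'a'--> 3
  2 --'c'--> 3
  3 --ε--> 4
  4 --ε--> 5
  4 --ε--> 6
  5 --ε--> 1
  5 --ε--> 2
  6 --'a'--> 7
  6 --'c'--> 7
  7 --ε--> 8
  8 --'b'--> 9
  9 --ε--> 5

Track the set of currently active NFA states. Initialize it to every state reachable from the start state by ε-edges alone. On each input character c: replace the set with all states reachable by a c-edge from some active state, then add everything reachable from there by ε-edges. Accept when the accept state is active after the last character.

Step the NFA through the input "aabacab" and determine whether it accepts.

initial (ε-close {0}): {0,1,2}
'a' @ 1: {1,2,3,4,5,6}  [accepting]
'a' @ 2: {1,2,3,4,5,6,7,8}  [accepting]
'b' @ 3: {1,2,5,9}  [accepting]
'a' @ 4: {1,2,3,4,5,6}  [accepting]
'c' @ 5: {1,2,3,4,5,6,7,8}  [accepting]
'a' @ 6: {1,2,3,4,5,6,7,8}  [accepting]
'b' @ 7: {1,2,5,9}  [accepting]
end set {1,2,5,9} — state 1 in

Answer: ACCEPT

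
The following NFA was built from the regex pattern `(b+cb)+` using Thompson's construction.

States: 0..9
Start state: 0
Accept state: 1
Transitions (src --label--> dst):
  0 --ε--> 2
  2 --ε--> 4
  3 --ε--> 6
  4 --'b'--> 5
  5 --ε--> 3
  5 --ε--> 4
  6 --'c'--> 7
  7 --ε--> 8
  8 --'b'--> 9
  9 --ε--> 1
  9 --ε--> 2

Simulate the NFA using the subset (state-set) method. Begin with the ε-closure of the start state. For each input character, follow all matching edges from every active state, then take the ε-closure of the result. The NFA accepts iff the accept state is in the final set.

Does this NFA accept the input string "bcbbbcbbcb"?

S₀ = ε-closure({0}) = {0,2,4}
'b' @ 1: {3,4,5,6}
'c' @ 2: {7,8}
'b' @ 3: {1,2,4,9}  [accepting]
'b' @ 4: {3,4,5,6}
'b' @ 5: {3,4,5,6}
'c' @ 6: {7,8}
'b' @ 7: {1,2,4,9}  [accepting]
'b' @ 8: {3,4,5,6}
'c' @ 9: {7,8}
'b' @ 10: {1,2,4,9}  [accepting]
after full input: {1,2,4,9}  (accept=1 in)

Answer: ACCEPT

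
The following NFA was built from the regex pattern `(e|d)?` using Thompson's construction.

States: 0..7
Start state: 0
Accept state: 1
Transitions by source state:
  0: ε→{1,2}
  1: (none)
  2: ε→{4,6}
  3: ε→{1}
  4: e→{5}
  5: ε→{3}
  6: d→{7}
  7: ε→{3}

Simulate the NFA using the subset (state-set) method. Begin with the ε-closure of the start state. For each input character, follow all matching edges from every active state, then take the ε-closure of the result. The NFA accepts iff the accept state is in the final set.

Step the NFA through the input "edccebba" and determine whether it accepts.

start: ε-closure({0}) = {0,1,2,4,6}
'e' @ 1: {1,3,5}  ✓accept
'd' @ 2: {}  — dead — no transitions
rest 'ccebba' ignored (set empty)
after full input: {}  (accept=1 not in)

Answer: REJECT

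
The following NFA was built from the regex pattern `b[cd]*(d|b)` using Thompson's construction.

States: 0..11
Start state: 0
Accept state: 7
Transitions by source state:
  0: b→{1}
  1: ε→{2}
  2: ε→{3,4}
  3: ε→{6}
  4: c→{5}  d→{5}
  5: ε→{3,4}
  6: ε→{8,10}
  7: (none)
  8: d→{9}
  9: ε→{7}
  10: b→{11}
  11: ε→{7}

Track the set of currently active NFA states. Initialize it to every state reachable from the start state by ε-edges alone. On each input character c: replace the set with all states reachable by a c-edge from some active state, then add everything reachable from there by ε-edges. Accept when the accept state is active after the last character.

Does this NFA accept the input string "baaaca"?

start: ε-closure({0}) = {0}
'b' @ 1: {1,2,3,4,6,8,10}
'a' @ 2: {}  — dead — no transitions
rest 'aaca' ignored (set empty)
after full input: {}  (accept=7 not in)

Answer: REJECT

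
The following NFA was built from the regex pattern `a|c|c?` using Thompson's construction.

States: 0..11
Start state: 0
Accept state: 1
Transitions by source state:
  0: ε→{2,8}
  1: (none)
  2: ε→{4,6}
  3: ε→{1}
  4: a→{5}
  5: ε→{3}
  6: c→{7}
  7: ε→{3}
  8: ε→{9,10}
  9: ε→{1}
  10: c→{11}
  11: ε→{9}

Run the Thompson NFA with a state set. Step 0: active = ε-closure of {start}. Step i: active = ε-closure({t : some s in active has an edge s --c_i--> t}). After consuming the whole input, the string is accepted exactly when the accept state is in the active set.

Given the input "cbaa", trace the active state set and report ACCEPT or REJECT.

Answer: REJECT

Trace:
S₀ = ε-closure({0}) = {0,1,2,4,6,8,9,10}
'c' @ 1: {1,3,7,9,11}  ✓accept
'b' @ 2: {}  — state set empty
rest 'aa' ignored (set empty)
end set {} — state 1 not in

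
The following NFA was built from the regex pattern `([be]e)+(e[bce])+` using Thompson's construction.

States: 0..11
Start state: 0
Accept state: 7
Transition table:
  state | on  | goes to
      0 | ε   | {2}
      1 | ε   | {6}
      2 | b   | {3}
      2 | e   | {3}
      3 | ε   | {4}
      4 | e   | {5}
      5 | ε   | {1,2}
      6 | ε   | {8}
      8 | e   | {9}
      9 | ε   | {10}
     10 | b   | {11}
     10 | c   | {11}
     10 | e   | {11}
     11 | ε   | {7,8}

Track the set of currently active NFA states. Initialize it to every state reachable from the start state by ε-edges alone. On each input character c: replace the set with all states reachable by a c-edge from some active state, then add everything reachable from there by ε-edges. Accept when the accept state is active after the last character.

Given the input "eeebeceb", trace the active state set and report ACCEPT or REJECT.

Answer: ACCEPT

Trace:
start: ε-closure({0}) = {0,2}
'e' @ 1: {3,4}
'e' @ 2: {1,2,5,6,8}
'e' @ 3: {3,4,9,10}
'b' @ 4: {7,8,11}  [accepting]
'e' @ 5: {9,10}
'c' @ 6: {7,8,11}  [accepting]
'e' @ 7: {9,10}
'b' @ 8: {7,8,11}  [accepting]
end set {7,8,11} — state 7 in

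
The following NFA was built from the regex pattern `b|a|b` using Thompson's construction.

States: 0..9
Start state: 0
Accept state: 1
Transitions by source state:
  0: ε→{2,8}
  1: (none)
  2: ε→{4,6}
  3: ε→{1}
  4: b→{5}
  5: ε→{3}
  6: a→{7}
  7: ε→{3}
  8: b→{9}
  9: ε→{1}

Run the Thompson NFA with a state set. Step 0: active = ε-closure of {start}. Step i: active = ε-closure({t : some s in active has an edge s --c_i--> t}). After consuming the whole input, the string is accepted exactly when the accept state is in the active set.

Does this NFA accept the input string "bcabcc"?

Answer: REJECT

Steps:
initial (ε-close {0}): {0,2,4,6,8}
'b' @ 1: {1,3,5,9}  (accept∈set)
'c' @ 2: {}  — dead — no transitions
rest 'abcc' ignored (set empty)
end set {} — state 1 not in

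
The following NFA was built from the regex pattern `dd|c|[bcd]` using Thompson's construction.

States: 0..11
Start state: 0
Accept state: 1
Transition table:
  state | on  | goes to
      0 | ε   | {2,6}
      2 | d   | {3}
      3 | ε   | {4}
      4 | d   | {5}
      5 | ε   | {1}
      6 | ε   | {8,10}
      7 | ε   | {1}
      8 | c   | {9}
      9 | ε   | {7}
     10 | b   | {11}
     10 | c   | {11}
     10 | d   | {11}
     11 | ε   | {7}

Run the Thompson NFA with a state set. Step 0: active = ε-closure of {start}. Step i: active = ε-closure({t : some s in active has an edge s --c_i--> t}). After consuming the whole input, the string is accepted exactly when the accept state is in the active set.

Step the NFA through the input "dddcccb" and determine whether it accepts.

Answer: REJECT

Derivation:
S₀ = ε-closure({0}) = {0,2,6,8,10}
'd' @ 1: {1,3,4,7,11}  [accepting]
'd' @ 2: {1,5}  [accepting]
'd' @ 3: {}  — dead — no transitions
rest 'cccb' ignored (set empty)
final: {}; accept 1 not in set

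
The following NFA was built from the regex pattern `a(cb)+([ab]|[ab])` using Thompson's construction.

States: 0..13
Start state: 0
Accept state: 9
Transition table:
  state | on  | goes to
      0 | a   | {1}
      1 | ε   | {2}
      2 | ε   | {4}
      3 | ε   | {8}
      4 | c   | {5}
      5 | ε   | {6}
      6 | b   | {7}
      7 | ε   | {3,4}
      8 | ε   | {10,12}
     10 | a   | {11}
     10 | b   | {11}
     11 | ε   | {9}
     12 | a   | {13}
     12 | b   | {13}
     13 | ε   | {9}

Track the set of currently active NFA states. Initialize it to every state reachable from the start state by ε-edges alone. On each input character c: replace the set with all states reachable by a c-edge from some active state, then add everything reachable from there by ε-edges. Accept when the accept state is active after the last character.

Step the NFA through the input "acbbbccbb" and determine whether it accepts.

start: ε-closure({0}) = {0}
'a' @ 1: {1,2,4}
'c' @ 2: {5,6}
'b' @ 3: {3,4,7,8,10,12}
'b' @ 4: {9,11,13}  ✓accept
'b' @ 5: {}  — dead — no transitions
rest 'ccbb' ignored (set empty)
after full input: {}  (accept=9 not in)

Answer: REJECT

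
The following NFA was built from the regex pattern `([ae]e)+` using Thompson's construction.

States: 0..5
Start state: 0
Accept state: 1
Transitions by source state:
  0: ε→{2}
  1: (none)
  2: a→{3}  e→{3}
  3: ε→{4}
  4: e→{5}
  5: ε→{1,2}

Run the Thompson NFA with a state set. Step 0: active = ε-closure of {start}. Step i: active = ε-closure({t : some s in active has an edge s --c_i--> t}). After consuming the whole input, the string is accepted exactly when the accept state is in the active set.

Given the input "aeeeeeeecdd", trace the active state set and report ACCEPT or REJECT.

initial (ε-close {0}): {0,2}
'a' @ 1: {3,4}
'e' @ 2: {1,2,5}  (accept∈set)
'e' @ 3: {3,4}
'e' @ 4: {1,2,5}  (accept∈set)
'e' @ 5: {3,4}
'e' @ 6: {1,2,5}  (accept∈set)
'e' @ 7: {3,4}
'e' @ 8: {1,2,5}  (accept∈set)
'c' @ 9: {}  — no active states
rest 'dd' ignored (set empty)
end set {} — state 1 not in

Answer: REJECT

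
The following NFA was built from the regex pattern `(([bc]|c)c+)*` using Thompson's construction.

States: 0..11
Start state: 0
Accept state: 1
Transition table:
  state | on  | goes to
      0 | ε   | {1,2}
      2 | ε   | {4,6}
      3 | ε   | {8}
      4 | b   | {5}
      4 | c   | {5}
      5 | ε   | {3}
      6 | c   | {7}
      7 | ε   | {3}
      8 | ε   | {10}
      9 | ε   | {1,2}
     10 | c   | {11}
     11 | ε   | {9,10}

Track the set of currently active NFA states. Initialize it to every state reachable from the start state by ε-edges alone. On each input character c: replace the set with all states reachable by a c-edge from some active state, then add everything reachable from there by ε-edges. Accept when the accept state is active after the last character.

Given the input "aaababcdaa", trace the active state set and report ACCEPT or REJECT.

start: ε-closure({0}) = {0,1,2,4,6}
'a' @ 1: {}  — state set empty
rest 'aababcdaa' ignored (set empty)
end set {} — state 1 not in

Answer: REJECT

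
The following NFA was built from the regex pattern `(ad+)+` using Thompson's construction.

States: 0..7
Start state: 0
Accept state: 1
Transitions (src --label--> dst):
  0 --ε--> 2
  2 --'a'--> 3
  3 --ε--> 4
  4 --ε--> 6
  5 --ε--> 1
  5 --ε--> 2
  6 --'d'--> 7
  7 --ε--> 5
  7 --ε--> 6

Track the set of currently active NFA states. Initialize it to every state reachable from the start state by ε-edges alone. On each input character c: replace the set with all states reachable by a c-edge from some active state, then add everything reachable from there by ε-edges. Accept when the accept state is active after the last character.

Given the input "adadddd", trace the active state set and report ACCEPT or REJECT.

S₀ = ε-closure({0}) = {0,2}
'a' @ 1: {3,4,6}
'd' @ 2: {1,2,5,6,7}  ✓accept
'a' @ 3: {3,4,6}
'd' @ 4: {1,2,5,6,7}  ✓accept
'd' @ 5: {1,2,5,6,7}  ✓accept
'd' @ 6: {1,2,5,6,7}  ✓accept
'd' @ 7: {1,2,5,6,7}  ✓accept
end set {1,2,5,6,7} — state 1 in

Answer: ACCEPT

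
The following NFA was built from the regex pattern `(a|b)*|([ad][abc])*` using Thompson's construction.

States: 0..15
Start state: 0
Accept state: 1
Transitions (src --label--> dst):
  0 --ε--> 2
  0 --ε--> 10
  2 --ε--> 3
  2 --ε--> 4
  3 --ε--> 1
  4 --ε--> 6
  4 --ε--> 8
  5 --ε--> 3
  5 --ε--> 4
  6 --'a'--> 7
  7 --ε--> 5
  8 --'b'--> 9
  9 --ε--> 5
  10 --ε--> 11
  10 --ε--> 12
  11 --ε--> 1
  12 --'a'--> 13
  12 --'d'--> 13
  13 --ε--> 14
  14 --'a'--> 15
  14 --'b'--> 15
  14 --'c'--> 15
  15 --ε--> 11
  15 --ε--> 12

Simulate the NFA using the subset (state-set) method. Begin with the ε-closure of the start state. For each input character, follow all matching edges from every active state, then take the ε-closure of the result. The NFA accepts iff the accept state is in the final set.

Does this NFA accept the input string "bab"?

start: ε-closure({0}) = {0,1,2,3,4,6,8,10,11,12}
'b' @ 1: {1,3,4,5,6,8,9}  ✓accept
'a' @ 2: {1,3,4,5,6,7,8}  ✓accept
'b' @ 3: {1,3,4,5,6,8,9}  ✓accept
after full input: {1,3,4,5,6,8,9}  (accept=1 in)

Answer: ACCEPT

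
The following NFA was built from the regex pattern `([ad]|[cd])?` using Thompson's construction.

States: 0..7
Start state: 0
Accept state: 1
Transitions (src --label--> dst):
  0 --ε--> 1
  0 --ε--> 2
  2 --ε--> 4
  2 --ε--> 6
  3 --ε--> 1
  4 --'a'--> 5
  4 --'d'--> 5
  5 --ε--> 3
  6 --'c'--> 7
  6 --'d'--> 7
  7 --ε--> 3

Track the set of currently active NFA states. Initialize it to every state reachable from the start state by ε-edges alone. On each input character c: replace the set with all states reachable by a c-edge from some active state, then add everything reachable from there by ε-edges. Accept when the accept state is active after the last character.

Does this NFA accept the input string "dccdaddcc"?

Answer: REJECT

Derivation:
start: ε-closure({0}) = {0,1,2,4,6}
'd' @ 1: {1,3,5,7}  (accept∈set)
'c' @ 2: {}  — no active states
rest 'cdaddcc' ignored (set empty)
final: {}; accept 1 not in set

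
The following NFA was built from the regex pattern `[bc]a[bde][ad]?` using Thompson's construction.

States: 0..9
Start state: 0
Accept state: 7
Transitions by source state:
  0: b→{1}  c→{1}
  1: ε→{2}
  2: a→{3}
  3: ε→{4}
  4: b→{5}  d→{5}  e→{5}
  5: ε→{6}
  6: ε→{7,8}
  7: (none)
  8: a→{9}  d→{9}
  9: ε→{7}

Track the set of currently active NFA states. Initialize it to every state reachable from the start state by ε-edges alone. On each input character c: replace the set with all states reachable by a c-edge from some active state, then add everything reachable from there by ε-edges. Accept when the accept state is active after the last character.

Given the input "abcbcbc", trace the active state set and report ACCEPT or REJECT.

Answer: REJECT

Trace:
initial (ε-close {0}): {0}
'a' @ 1: {}  — dead — no transitions
rest 'bcbcbc' ignored (set empty)
after full input: {}  (accept=7 not in)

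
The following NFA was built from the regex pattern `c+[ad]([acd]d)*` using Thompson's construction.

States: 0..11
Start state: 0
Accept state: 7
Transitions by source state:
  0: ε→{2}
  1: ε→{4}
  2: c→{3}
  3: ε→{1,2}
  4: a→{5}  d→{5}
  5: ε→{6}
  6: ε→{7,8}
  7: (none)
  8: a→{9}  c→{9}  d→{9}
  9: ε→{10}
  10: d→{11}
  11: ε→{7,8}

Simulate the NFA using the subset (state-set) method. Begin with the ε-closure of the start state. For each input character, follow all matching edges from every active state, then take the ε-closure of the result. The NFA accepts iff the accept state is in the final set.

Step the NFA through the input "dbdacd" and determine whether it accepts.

start: ε-closure({0}) = {0,2}
'd' @ 1: {}  — state set empty
rest 'bdacd' ignored (set empty)
after full input: {}  (accept=7 not in)

Answer: REJECT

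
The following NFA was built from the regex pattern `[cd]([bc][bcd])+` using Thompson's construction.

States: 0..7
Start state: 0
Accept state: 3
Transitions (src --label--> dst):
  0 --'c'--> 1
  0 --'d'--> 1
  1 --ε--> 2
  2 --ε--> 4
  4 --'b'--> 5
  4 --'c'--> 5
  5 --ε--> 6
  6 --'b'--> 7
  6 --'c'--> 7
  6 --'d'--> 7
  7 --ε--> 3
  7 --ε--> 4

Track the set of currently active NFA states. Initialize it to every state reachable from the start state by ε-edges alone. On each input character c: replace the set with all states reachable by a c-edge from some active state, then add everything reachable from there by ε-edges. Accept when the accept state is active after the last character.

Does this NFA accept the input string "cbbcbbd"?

S₀ = ε-closure({0}) = {0}
'c' @ 1: {1,2,4}
'b' @ 2: {5,6}
'b' @ 3: {3,4,7}  (accept∈set)
'c' @ 4: {5,6}
'b' @ 5: {3,4,7}  (accept∈set)
'b' @ 6: {5,6}
'd' @ 7: {3,4,7}  (accept∈set)
final: {3,4,7}; accept 3 in set

Answer: ACCEPT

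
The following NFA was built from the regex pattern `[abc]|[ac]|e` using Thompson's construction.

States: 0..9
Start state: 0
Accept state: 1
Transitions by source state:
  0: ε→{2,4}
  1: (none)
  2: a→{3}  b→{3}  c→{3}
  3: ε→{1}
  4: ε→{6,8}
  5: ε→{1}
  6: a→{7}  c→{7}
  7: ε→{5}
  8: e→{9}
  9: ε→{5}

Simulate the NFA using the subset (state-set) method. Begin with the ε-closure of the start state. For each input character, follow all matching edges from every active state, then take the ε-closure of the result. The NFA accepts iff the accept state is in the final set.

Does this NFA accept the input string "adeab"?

Answer: REJECT

Derivation:
start: ε-closure({0}) = {0,2,4,6,8}
'a' @ 1: {1,3,5,7}  [accepting]
'd' @ 2: {}  — state set empty
rest 'eab' ignored (set empty)
after full input: {}  (accept=1 not in)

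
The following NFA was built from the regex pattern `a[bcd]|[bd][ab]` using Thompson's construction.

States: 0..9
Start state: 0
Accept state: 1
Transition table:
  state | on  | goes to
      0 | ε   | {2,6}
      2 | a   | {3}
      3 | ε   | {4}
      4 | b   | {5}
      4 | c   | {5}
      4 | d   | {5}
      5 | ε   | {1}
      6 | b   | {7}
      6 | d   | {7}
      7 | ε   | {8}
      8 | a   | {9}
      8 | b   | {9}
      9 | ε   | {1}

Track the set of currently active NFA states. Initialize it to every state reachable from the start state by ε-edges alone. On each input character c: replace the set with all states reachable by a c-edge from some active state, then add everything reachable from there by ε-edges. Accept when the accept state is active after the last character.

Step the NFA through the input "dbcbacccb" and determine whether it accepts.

S₀ = ε-closure({0}) = {0,2,6}
'd' @ 1: {7,8}
'b' @ 2: {1,9}  [accepting]
'c' @ 3: {}  — dead — no transitions
rest 'bacccb' ignored (set empty)
end set {} — state 1 not in

Answer: REJECT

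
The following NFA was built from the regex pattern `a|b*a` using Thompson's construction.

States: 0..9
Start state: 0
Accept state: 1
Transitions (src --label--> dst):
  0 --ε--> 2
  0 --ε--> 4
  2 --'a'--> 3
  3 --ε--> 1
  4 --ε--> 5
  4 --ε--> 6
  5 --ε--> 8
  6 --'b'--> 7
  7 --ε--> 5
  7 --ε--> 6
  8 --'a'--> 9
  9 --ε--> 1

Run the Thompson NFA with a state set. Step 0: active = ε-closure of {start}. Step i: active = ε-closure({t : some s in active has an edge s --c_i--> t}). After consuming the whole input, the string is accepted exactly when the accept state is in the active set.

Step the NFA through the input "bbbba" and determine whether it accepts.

Answer: ACCEPT

Derivation:
initial (ε-close {0}): {0,2,4,5,6,8}
'b' @ 1: {5,6,7,8}
'b' @ 2: {5,6,7,8}
'b' @ 3: {5,6,7,8}
'b' @ 4: {5,6,7,8}
'a' @ 5: {1,9}  [accepting]
after full input: {1,9}  (accept=1 in)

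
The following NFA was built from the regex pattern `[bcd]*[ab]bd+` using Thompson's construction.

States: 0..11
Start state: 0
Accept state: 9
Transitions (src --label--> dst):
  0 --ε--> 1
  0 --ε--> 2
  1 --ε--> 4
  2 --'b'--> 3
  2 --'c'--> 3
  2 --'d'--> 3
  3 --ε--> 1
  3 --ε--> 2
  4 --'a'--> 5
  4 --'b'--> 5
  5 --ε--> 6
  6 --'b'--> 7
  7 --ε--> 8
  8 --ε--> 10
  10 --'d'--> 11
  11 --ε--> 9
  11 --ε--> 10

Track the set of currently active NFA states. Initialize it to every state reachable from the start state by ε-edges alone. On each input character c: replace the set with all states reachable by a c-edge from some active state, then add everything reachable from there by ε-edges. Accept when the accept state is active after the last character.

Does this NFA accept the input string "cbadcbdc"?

Answer: REJECT

Steps:
S₀ = ε-closure({0}) = {0,1,2,4}
'c' @ 1: {1,2,3,4}
'b' @ 2: {1,2,3,4,5,6}
'a' @ 3: {5,6}
'd' @ 4: {}  — state set empty
rest 'cbdc' ignored (set empty)
end set {} — state 9 not in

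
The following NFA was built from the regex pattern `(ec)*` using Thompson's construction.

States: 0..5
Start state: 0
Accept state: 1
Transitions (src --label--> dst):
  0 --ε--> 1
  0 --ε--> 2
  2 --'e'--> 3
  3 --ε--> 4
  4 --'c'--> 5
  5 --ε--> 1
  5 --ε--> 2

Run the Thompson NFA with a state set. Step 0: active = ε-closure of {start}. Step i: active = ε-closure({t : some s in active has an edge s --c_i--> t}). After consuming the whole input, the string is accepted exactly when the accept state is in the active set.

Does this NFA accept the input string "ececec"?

start: ε-closure({0}) = {0,1,2}
'e' @ 1: {3,4}
'c' @ 2: {1,2,5}  [accepting]
'e' @ 3: {3,4}
'c' @ 4: {1,2,5}  [accepting]
'e' @ 5: {3,4}
'c' @ 6: {1,2,5}  [accepting]
end set {1,2,5} — state 1 in

Answer: ACCEPT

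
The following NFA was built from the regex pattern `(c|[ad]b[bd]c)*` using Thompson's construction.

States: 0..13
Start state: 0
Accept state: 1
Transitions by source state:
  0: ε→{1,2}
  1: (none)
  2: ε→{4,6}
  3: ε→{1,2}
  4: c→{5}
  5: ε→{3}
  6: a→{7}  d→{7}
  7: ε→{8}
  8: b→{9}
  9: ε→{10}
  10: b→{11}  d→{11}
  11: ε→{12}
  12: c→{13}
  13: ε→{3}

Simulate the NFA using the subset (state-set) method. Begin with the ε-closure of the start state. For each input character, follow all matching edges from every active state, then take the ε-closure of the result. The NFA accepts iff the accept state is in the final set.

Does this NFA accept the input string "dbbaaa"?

start: ε-closure({0}) = {0,1,2,4,6}
'd' @ 1: {7,8}
'b' @ 2: {9,10}
'b' @ 3: {11,12}
'a' @ 4: {}  — state set empty
rest 'aa' ignored (set empty)
end set {} — state 1 not in

Answer: REJECT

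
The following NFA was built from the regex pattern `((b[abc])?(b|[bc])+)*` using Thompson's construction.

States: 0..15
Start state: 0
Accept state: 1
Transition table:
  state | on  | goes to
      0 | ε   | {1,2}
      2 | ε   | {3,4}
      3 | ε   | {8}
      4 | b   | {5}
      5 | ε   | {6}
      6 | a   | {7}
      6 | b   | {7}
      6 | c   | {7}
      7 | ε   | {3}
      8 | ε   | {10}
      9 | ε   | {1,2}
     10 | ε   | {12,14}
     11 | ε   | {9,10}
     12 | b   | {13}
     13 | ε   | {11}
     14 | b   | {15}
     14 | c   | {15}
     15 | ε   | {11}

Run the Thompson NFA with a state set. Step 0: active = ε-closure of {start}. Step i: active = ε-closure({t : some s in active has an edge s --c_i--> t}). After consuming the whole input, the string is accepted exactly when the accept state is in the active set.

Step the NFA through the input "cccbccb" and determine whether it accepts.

start: ε-closure({0}) = {0,1,2,3,4,8,10,12,14}
'c' @ 1: {1,2,3,4,8,9,10,11,12,14,15}  [accepting]
'c' @ 2: {1,2,3,4,8,9,10,11,12,14,15}  [accepting]
'c' @ 3: {1,2,3,4,8,9,10,11,12,14,15}  [accepting]
'b' @ 4: {1,2,3,4,5,6,8,9,10,11,12,13,14,15}  [accepting]
'c' @ 5: {1,2,3,4,7,8,9,10,11,12,14,15}  [accepting]
'c' @ 6: {1,2,3,4,8,9,10,11,12,14,15}  [accepting]
'b' @ 7: {1,2,3,4,5,6,8,9,10,11,12,13,14,15}  [accepting]
final: {1,2,3,4,5,6,8,9,10,11,12,13,14,15}; accept 1 in set

Answer: ACCEPT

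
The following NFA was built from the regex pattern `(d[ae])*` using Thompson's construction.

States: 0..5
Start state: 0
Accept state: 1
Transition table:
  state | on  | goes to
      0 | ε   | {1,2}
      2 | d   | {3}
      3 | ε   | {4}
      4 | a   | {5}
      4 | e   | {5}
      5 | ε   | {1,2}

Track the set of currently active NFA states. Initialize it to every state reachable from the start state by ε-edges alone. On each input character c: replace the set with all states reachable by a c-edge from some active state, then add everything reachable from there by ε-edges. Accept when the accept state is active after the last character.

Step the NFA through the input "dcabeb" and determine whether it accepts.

S₀ = ε-closure({0}) = {0,1,2}
'd' @ 1: {3,4}
'c' @ 2: {}  — no active states
rest 'abeb' ignored (set empty)
final: {}; accept 1 not in set

Answer: REJECT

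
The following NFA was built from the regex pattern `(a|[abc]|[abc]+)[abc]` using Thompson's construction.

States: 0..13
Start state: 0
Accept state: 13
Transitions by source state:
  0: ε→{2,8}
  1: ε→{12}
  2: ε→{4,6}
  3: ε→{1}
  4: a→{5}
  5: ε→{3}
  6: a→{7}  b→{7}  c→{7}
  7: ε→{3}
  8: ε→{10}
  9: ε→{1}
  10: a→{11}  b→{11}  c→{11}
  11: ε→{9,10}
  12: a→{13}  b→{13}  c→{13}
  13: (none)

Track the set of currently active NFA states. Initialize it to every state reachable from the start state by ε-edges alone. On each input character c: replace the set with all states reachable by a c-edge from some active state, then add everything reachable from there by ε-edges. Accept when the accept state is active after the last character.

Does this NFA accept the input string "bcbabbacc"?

initial (ε-close {0}): {0,2,4,6,8,10}
'b' @ 1: {1,3,7,9,10,11,12}
'c' @ 2: {1,9,10,11,12,13}  [accepting]
'b' @ 3: {1,9,10,11,12,13}  [accepting]
'a' @ 4: {1,9,10,11,12,13}  [accepting]
'b' @ 5: {1,9,10,11,12,13}  [accepting]
'b' @ 6: {1,9,10,11,12,13}  [accepting]
'a' @ 7: {1,9,10,11,12,13}  [accepting]
'c' @ 8: {1,9,10,11,12,13}  [accepting]
'c' @ 9: {1,9,10,11,12,13}  [accepting]
end set {1,9,10,11,12,13} — state 13 in

Answer: ACCEPT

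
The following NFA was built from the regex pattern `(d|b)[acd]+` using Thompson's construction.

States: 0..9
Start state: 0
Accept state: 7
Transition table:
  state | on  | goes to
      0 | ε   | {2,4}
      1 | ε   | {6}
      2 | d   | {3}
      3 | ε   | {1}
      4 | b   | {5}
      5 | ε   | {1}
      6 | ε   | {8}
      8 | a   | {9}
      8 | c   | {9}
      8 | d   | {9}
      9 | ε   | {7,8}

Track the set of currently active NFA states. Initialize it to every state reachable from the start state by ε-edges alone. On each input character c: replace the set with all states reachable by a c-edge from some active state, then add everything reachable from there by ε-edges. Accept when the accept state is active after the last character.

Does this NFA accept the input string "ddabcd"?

Answer: REJECT

Derivation:
start: ε-closure({0}) = {0,2,4}
'd' @ 1: {1,3,6,8}
'd' @ 2: {7,8,9}  [accepting]
'a' @ 3: {7,8,9}  [accepting]
'b' @ 4: {}  — no active states
rest 'cd' ignored (set empty)
final: {}; accept 7 not in set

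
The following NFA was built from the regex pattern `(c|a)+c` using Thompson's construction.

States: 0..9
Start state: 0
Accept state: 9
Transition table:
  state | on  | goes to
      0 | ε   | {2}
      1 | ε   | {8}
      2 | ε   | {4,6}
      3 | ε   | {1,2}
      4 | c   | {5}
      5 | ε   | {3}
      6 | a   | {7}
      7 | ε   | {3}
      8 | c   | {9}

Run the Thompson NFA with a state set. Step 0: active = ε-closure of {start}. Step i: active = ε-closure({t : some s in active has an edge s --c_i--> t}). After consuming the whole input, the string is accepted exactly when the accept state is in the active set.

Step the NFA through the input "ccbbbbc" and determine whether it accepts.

initial (ε-close {0}): {0,2,4,6}
'c' @ 1: {1,2,3,4,5,6,8}
'c' @ 2: {1,2,3,4,5,6,8,9}  ✓accept
'b' @ 3: {}  — dead — no transitions
rest 'bbbc' ignored (set empty)
final: {}; accept 9 not in set

Answer: REJECT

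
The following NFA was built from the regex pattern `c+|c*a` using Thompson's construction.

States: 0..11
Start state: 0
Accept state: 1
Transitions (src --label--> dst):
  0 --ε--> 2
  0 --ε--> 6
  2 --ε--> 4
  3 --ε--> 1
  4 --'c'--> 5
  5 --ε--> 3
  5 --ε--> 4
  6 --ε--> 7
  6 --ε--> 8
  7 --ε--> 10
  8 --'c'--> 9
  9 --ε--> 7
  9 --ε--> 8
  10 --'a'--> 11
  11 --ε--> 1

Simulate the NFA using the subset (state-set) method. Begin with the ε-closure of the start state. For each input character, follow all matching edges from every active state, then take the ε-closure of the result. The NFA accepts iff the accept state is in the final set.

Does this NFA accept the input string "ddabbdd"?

Answer: REJECT

Steps:
initial (ε-close {0}): {0,2,4,6,7,8,10}
'd' @ 1: {}  — no active states
rest 'dabbdd' ignored (set empty)
final: {}; accept 1 not in set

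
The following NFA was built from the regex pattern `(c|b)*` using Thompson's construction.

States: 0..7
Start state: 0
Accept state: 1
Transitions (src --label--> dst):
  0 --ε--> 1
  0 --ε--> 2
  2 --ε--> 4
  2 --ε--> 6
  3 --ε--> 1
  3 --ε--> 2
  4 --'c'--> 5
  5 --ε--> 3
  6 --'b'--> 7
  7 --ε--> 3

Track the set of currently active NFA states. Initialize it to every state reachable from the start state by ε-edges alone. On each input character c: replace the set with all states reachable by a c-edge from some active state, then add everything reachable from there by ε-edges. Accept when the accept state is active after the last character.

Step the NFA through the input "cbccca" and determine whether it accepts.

Answer: REJECT

Trace:
S₀ = ε-closure({0}) = {0,1,2,4,6}
'c' @ 1: {1,2,3,4,5,6}  ✓accept
'b' @ 2: {1,2,3,4,6,7}  ✓accept
'c' @ 3: {1,2,3,4,5,6}  ✓accept
'c' @ 4: {1,2,3,4,5,6}  ✓accept
'c' @ 5: {1,2,3,4,5,6}  ✓accept
'a' @ 6: {}  — no active states
after full input: {}  (accept=1 not in)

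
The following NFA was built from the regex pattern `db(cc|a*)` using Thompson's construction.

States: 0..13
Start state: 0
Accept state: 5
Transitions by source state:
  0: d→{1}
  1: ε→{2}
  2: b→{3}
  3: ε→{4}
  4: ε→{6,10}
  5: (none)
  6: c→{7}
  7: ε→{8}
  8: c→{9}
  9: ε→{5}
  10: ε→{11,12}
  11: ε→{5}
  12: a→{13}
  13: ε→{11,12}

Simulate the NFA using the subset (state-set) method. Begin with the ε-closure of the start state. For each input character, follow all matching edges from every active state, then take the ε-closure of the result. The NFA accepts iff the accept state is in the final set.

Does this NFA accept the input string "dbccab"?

Answer: REJECT

Derivation:
initial (ε-close {0}): {0}
'd' @ 1: {1,2}
'b' @ 2: {3,4,5,6,10,11,12}  (accept∈set)
'c' @ 3: {7,8}
'c' @ 4: {5,9}  (accept∈set)
'a' @ 5: {}  — dead — no transitions
rest 'b' ignored (set empty)
end set {} — state 5 not in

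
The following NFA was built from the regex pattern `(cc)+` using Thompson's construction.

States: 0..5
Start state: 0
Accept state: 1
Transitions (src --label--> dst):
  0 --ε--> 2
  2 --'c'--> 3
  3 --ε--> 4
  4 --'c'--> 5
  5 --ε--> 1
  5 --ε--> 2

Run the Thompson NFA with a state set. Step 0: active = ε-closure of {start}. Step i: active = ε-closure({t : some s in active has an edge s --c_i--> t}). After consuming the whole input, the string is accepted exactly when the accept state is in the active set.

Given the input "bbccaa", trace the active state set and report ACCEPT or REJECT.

start: ε-closure({0}) = {0,2}
'b' @ 1: {}  — dead — no transitions
rest 'bccaa' ignored (set empty)
final: {}; accept 1 not in set

Answer: REJECT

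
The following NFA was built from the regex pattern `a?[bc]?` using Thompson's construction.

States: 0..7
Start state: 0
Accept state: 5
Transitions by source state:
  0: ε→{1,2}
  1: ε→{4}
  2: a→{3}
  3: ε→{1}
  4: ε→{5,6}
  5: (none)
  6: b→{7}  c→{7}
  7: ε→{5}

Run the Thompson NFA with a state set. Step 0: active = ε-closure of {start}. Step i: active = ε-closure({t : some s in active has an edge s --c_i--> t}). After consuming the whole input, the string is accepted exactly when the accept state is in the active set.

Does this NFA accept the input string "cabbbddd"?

start: ε-closure({0}) = {0,1,2,4,5,6}
'c' @ 1: {5,7}  ✓accept
'a' @ 2: {}  — state set empty
rest 'bbbddd' ignored (set empty)
final: {}; accept 5 not in set

Answer: REJECT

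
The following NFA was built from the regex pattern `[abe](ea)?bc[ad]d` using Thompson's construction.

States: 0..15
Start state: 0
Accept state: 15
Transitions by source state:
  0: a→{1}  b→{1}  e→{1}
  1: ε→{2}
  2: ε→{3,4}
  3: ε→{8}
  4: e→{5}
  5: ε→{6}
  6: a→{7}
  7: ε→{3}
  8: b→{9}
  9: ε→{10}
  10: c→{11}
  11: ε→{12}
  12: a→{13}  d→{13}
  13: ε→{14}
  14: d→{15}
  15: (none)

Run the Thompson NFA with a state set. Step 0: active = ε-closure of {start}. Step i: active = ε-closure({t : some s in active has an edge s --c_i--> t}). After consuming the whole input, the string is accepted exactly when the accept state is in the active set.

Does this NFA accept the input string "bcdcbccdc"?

Answer: REJECT

Trace:
initial (ε-close {0}): {0}
'b' @ 1: {1,2,3,4,8}
'c' @ 2: {}  — state set empty
rest 'dcbccdc' ignored (set empty)
after full input: {}  (accept=15 not in)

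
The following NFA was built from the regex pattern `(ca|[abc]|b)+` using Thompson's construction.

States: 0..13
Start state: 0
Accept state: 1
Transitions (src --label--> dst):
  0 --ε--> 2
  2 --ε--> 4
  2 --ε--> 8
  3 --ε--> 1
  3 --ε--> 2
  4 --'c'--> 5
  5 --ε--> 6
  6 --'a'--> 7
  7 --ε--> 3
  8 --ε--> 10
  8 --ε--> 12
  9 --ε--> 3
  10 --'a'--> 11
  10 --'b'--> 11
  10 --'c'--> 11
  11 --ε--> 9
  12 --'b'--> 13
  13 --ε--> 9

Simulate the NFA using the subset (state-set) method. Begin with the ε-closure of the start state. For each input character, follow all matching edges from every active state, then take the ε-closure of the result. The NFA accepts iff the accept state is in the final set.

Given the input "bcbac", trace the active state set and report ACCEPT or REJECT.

Answer: ACCEPT

Steps:
start: ε-closure({0}) = {0,2,4,8,10,12}
'b' @ 1: {1,2,3,4,8,9,10,11,12,13}  [accepting]
'c' @ 2: {1,2,3,4,5,6,8,9,10,11,12}  [accepting]
'b' @ 3: {1,2,3,4,8,9,10,11,12,13}  [accepting]
'a' @ 4: {1,2,3,4,8,9,10,11,12}  [accepting]
'c' @ 5: {1,2,3,4,5,6,8,9,10,11,12}  [accepting]
final: {1,2,3,4,5,6,8,9,10,11,12}; accept 1 in set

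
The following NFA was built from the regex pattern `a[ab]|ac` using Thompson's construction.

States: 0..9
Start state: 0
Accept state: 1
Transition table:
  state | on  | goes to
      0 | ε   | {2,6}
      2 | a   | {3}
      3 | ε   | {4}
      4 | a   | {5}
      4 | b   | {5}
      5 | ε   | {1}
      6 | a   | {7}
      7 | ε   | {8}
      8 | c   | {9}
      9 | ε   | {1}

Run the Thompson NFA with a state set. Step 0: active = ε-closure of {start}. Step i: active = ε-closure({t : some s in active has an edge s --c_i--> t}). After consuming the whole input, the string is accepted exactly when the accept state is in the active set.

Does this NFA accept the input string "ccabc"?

Answer: REJECT

Trace:
initial (ε-close {0}): {0,2,6}
'c' @ 1: {}  — state set empty
rest 'cabc' ignored (set empty)
final: {}; accept 1 not in set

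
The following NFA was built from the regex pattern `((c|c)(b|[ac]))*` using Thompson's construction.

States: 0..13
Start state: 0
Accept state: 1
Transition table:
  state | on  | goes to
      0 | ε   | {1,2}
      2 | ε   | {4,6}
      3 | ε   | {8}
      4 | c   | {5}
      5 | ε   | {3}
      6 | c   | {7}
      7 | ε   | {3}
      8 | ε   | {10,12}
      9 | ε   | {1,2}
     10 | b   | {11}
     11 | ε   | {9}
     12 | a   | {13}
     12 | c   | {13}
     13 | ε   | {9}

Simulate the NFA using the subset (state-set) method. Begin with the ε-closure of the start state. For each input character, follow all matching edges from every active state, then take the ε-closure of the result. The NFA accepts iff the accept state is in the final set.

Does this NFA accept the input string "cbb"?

Answer: REJECT

Derivation:
initial (ε-close {0}): {0,1,2,4,6}
'c' @ 1: {3,5,7,8,10,12}
'b' @ 2: {1,2,4,6,9,11}  (accept∈set)
'b' @ 3: {}  — no active states
end set {} — state 1 not in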